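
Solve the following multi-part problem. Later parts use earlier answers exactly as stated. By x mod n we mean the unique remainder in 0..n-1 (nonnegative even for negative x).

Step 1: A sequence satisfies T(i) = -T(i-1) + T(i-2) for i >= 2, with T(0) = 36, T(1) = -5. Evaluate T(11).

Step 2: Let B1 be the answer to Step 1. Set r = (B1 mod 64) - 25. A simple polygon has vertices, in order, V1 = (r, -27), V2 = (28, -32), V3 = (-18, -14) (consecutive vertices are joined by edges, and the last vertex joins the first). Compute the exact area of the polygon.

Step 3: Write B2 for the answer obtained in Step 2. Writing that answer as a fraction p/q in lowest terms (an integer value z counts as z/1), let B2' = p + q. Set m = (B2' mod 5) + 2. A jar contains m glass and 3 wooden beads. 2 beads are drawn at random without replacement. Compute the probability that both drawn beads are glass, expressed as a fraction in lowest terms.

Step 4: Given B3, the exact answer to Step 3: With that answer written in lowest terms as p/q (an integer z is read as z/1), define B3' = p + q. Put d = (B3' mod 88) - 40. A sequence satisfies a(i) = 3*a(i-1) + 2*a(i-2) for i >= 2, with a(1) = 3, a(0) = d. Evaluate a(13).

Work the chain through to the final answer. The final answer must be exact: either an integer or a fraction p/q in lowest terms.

Step 1: T(2) = -1*(-5) + 1*(36) = 41; iterating: T(2)=41, T(3)=-46, T(4)=87, T(5)=-133, T(6)=220, T(7)=-353, T(8)=573, T(9)=-926, T(10)=1499, T(11)=-2425; answer -2425
Step 2: B1 = -2425; r = -18; cross terms: (-18*-32 - 28*-27)=1332, (28*-14 - -18*-32)=-968, (-18*-27 - -18*-14)=234; twice the area = |598| = 598; area = 299; answer 299
Step 3: B2 = 299; threaded value p + q = 300; m = 2; total draws C(5,2) = 10; favorable C(2,2) = 1; P = 1/10; answer 1/10
Step 4: B3 = 1/10; threaded value p + q = 11; d = -29; a(2) = 3*(3) + 2*(-29) = -49; iterating: a(2)=-49, a(3)=-141, a(4)=-521, a(5)=-1845, a(6)=-6577, a(7)=-23421, a(8)=-83417, a(9)=-297093, a(10)=-1058113, a(11)=-3768525, a(12)=-13421801, a(13)=-47802453; answer -47802453

-47802453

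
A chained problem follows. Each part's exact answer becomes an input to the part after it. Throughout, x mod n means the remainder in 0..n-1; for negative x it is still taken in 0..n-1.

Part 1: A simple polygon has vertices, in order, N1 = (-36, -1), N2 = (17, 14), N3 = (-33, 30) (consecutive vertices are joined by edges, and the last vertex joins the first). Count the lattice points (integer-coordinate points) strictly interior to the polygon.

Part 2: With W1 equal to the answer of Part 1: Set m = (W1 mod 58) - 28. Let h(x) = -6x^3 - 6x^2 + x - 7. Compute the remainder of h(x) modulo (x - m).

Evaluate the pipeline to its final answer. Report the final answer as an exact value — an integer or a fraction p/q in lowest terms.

Part 1: cross terms: (-36*14 - 17*-1)=-487, (17*30 - -33*14)=972, (-33*-1 - -36*30)=1113; twice the area = |1598| = 1598; area = 799; boundary points = 1 + 2 + 1 = 4; strictly interior points = area - boundary/2 + 1 = 798; answer 798
Part 2: W1 = 798; m = 16; remainder = value at the root: -6*(16)^3 - 6*(16)^2 + 1*(16)^1 - 7 = (-24576) + (-1536) + (16) + (-7) = -26103; answer -26103

-26103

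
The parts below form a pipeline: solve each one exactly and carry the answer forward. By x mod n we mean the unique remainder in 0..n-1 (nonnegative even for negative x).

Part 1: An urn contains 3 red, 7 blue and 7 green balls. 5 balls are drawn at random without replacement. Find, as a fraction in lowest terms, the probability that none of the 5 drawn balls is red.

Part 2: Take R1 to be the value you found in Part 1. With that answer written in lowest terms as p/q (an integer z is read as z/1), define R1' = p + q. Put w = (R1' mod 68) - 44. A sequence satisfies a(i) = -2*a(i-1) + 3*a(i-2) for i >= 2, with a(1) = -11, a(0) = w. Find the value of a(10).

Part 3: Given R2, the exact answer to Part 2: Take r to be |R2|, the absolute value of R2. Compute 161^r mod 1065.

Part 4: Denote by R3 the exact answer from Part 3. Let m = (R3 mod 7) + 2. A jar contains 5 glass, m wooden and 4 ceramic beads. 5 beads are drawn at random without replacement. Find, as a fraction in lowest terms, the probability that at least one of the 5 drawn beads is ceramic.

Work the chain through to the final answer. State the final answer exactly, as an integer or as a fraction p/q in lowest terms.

Part 1: total draws C(17,5) = 6188; favorable C(14,5) = 2002; P = 11/34; answer 11/34
Part 2: R1 = 11/34; threaded value p + q = 45; w = 1; a(2) = -2*(-11) + 3*(1) = 25; iterating: a(2)=25, a(3)=-83, a(4)=241, a(5)=-731, a(6)=2185, a(7)=-6563, a(8)=19681, a(9)=-59051, a(10)=177145; answer 177145
Part 3: R2 = 177145; r = 177145; squarings mod 1065: 161^1=161, 161^2=361, 161^4=391, 161^8=586, 161^16=466, 161^32=961, 161^64=166, 161^128=931, 161^256=916, 161^512=901, 161^1024=271, 161^2048=1021, 161^4096=871, 161^8192=361, 161^16384=391, 161^32768=586, 161^65536=466, 161^131072=961; 161^177145 = 161^1 * 161^8 * 161^16 * 161^32 * 161^64 * 161^128 * 161^256 * 161^512 * 161^4096 * 161^8192 * 161^32768 * 161^131072 = 1031 (mod 1065); answer 1031
Part 4: R3 = 1031; m = 4; total draws C(13,5) = 1287; complement C(9,5) = 126; favorable 1287 - 126 = 1161; P = 129/143; answer 129/143

129/143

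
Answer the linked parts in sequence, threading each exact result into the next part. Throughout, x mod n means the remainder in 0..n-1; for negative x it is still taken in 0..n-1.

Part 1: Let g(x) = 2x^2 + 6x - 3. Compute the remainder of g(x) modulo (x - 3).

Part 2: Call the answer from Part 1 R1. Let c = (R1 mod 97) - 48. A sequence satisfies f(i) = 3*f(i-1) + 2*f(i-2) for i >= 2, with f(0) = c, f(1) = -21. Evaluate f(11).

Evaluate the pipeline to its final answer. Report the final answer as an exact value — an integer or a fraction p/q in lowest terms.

Part 1: remainder = value at the root: 2*(3)^2 + 6*(3)^1 - 3 = (18) + (18) + (-3) = 33; answer 33
Part 2: R1 = 33; c = -15; f(2) = 3*(-21) + 2*(-15) = -93; iterating: f(2)=-93, f(3)=-321, f(4)=-1149, f(5)=-4089, f(6)=-14565, f(7)=-51873, f(8)=-184749, f(9)=-657993, f(10)=-2343477, f(11)=-8346417; answer -8346417

-8346417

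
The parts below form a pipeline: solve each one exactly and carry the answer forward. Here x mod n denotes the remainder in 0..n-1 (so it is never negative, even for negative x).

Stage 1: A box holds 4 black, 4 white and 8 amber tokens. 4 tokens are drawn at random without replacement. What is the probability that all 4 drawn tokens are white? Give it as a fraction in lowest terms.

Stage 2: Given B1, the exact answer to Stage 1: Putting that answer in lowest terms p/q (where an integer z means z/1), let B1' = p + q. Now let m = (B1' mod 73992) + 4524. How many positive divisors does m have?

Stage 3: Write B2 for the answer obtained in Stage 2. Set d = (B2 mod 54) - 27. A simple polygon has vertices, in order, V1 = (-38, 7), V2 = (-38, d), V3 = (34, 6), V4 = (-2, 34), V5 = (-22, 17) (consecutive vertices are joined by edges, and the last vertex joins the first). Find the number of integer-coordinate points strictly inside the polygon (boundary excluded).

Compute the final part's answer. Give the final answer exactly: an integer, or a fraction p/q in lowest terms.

1590

Stage 1: total draws C(16,4) = 1820; favorable C(4,4) = 1; P = 1/1820; answer 1/1820
Stage 2: B1 = 1/1820; threaded value p + q = 1821; m = 6345; 6345 = 3^3 * 5 * 47; number of divisors = (3+1) * (1+1) * (1+1) = 16; answer 16
Stage 3: B2 = 16; d = -11; cross terms: (-38*-11 - -38*7)=684, (-38*6 - 34*-11)=146, (34*34 - -2*6)=1168, (-2*17 - -22*34)=714, (-22*7 - -38*17)=492; twice the area = |3204| = 3204; area = 1602; boundary points = 18 + 1 + 4 + 1 + 2 = 26; strictly interior points = area - boundary/2 + 1 = 1590; answer 1590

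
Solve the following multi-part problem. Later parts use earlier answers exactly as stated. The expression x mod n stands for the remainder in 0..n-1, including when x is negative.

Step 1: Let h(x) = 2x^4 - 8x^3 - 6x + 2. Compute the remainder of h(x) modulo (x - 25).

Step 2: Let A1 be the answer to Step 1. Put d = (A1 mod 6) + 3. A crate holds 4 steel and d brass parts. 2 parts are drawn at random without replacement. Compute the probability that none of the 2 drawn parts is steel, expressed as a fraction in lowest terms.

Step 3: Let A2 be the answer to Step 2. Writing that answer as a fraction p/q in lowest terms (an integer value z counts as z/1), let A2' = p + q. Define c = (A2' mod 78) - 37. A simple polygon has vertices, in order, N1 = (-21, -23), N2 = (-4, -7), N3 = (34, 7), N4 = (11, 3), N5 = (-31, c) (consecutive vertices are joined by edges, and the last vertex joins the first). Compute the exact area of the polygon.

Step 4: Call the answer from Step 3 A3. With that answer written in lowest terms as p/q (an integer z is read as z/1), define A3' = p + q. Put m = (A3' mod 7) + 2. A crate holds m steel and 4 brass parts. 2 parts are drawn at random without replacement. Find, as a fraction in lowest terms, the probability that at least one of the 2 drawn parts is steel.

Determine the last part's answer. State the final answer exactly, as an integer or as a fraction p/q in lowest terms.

Step 1: remainder = value at the root: 2*(25)^4 - 8*(25)^3 - 6*(25)^1 + 2 = (781250) + (-125000) + (-150) + (2) = 656102; answer 656102
Step 2: A1 = 656102; d = 5; total draws C(9,2) = 36; favorable C(5,2) = 10; P = 5/18; answer 5/18
Step 3: A2 = 5/18; threaded value p + q = 23; c = -14; cross terms: (-21*-7 - -4*-23)=55, (-4*7 - 34*-7)=210, (34*3 - 11*7)=25, (11*-14 - -31*3)=-61, (-31*-23 - -21*-14)=419; twice the area = |648| = 648; area = 324; answer 324
Step 4: A3 = 324; threaded value p + q = 325; m = 5; total draws C(9,2) = 36; complement C(4,2) = 6; favorable 36 - 6 = 30; P = 5/6; answer 5/6

5/6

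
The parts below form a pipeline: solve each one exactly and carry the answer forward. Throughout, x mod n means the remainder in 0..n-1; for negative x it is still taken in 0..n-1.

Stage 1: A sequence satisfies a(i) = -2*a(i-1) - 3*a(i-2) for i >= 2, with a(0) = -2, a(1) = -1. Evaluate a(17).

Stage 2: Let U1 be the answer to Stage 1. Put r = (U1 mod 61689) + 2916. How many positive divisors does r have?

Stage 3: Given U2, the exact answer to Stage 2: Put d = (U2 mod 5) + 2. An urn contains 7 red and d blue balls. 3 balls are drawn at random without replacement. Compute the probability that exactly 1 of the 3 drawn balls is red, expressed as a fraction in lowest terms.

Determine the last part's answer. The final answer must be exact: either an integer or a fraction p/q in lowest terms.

105/286

Stage 1: a(2) = -2*(-1) - 3*(-2) = 8; iterating: a(2)=8, a(3)=-13, a(4)=2, a(5)=35, a(6)=-76, a(7)=47, a(8)=134, a(9)=-409, a(10)=416, a(11)=395, a(12)=-2038, a(13)=2891, a(14)=332, a(15)=-9337, a(16)=17678, a(17)=-7345; answer -7345
Stage 2: U1 = -7345; r = 57260; 57260 = 2^2 * 5 * 7 * 409; number of divisors = (2+1) * (1+1) * (1+1) * (1+1) = 24; answer 24
Stage 3: U2 = 24; d = 6; total draws C(13,3) = 286; favorable C(7,1)*C(6,2) = 105; P = 105/286; answer 105/286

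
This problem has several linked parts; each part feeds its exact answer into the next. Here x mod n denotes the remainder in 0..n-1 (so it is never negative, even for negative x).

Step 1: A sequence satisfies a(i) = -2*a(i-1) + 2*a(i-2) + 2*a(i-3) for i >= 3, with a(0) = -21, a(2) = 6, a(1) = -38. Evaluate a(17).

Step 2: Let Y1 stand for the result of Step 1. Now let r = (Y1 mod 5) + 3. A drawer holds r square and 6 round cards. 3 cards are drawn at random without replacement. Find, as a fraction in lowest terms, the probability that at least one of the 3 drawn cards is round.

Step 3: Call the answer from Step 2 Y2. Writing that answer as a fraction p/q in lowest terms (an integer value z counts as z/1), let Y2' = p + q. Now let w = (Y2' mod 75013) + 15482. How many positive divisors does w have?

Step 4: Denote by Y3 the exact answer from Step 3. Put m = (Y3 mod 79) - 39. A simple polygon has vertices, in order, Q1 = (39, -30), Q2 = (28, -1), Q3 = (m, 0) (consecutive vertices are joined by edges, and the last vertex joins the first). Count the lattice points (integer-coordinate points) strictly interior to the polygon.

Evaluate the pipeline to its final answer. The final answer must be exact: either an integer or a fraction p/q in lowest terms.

936

Step 1: a(3) = -2*(6) + 2*(-38) + 2*(-21) = -130; iterating: a(3)=-130, a(4)=196, a(5)=-640, a(6)=1412, a(7)=-3712, a(8)=8968, a(9)=-22536, a(10)=55584, a(11)=-138304, a(12)=342704, a(13)=-850848, a(14)=2110496, a(15)=-5237280, a(16)=12993856, a(17)=-32241280; answer -32241280
Step 2: Y1 = -32241280; r = 3; total draws C(9,3) = 84; complement C(3,3) = 1; favorable 84 - 1 = 83; P = 83/84; answer 83/84
Step 3: Y2 = 83/84; threaded value p + q = 167; w = 15649; 15649 is prime, so its only divisors are 1 and 15649; count = 2; answer 2
Step 4: Y3 = 2; m = -37; cross terms: (39*-1 - 28*-30)=801, (28*0 - -37*-1)=-37, (-37*-30 - 39*0)=1110; twice the area = |1874| = 1874; area = 937; boundary points = 1 + 1 + 2 = 4; strictly interior points = area - boundary/2 + 1 = 936; answer 936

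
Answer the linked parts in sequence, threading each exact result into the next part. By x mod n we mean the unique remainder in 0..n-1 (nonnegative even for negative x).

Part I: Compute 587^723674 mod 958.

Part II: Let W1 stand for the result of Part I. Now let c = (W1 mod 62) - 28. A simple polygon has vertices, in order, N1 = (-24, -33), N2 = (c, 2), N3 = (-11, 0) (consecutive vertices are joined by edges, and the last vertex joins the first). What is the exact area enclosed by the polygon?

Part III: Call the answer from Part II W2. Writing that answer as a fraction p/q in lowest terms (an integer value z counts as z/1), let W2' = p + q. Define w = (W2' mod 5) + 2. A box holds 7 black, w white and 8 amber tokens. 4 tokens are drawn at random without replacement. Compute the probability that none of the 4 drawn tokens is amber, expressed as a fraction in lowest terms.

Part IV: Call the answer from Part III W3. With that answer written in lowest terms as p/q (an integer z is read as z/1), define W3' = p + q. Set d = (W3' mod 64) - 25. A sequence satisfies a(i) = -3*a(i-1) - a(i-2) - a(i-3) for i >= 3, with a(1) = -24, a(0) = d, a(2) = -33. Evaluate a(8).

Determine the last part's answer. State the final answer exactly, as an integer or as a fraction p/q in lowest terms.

-11952

Part I: squarings mod 958: 587^1=587, 587^2=647, 587^4=921, 587^8=411, 587^16=313, 587^32=253, 587^64=781, 587^128=673, 587^256=753, 587^512=831, 587^1024=801, 587^2048=699, 587^4096=21, 587^8192=441, 587^16384=7, 587^32768=49, 587^65536=485, 587^131072=515, 587^262144=817, 587^524288=721; 587^723674 = 587^2 * 587^8 * 587^16 * 587^64 * 587^128 * 587^512 * 587^2048 * 587^65536 * 587^131072 * 587^524288 = 601 (mod 958); answer 601
Part II: W1 = 601; c = 15; cross terms: (-24*2 - 15*-33)=447, (15*0 - -11*2)=22, (-11*-33 - -24*0)=363; twice the area = |832| = 832; area = 416; answer 416
Part III: W2 = 416; threaded value p + q = 417; w = 4; total draws C(19,4) = 3876; favorable C(11,4) = 330; P = 55/646; answer 55/646
Part IV: W3 = 55/646; threaded value p + q = 701; d = 36; a(3) = -3*(-33) - 1*(-24) - 1*(36) = 87; iterating: a(3)=87, a(4)=-204, a(5)=558, a(6)=-1557, a(7)=4317, a(8)=-11952; answer -11952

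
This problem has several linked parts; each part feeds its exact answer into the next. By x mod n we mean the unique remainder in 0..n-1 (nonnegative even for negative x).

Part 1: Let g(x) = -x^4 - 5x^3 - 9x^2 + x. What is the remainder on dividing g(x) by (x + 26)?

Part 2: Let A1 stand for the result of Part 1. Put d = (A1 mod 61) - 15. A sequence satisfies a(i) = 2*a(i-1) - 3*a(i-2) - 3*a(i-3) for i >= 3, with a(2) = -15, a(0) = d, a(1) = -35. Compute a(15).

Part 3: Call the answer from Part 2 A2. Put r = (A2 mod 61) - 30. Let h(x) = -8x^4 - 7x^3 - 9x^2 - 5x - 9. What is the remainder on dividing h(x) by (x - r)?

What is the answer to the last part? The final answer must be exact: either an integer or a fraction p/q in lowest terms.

-6298959

Part 1: remainder = value at the root: -1*(-26)^4 - 5*(-26)^3 - 9*(-26)^2 + 1*(-26)^1 = (-456976) + (87880) + (-6084) + (-26) = -375206; answer -375206
Part 2: A1 = -375206; d = -10; a(3) = 2*(-15) - 3*(-35) - 3*(-10) = 105; iterating: a(3)=105, a(4)=360, a(5)=450, a(6)=-495, a(7)=-3420, a(8)=-6705, a(9)=-1665, a(10)=27045, a(11)=79200, a(12)=82260, a(13)=-154215, a(14)=-792810, a(15)=-1369755; answer -1369755
Part 3: A2 = -1369755; r = -30; remainder = value at the root: -8*(-30)^4 - 7*(-30)^3 - 9*(-30)^2 - 5*(-30)^1 - 9 = (-6480000) + (189000) + (-8100) + (150) + (-9) = -6298959; answer -6298959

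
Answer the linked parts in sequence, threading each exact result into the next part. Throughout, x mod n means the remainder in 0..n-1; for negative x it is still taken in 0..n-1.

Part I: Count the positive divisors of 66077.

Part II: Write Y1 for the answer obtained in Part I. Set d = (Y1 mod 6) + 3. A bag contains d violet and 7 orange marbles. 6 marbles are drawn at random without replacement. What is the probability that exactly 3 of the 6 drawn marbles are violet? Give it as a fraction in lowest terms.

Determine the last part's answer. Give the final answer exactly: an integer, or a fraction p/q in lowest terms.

Part I: 66077 = 11 * 6007; number of divisors = (1+1) * (1+1) = 4; answer 4
Part II: Y1 = 4; d = 7; total draws C(14,6) = 3003; favorable C(7,3)*C(7,3) = 1225; P = 175/429; answer 175/429

175/429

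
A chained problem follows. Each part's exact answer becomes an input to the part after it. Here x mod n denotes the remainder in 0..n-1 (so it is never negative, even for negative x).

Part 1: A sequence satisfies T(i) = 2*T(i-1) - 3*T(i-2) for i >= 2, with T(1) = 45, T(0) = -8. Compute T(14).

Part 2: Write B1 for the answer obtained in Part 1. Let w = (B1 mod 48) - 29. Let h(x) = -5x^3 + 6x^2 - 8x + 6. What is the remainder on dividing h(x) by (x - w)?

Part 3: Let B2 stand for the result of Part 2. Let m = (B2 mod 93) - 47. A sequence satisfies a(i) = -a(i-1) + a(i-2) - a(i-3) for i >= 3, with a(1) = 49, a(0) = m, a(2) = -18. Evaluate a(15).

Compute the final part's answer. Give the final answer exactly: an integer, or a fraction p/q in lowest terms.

59094

Part 1: T(2) = 2*(45) - 3*(-8) = 114; iterating: T(2)=114, T(3)=93, T(4)=-156, T(5)=-591, T(6)=-714, T(7)=345, T(8)=2832, T(9)=4629, T(10)=762, T(11)=-12363, T(12)=-27012, T(13)=-16935, T(14)=47166; answer 47166
Part 2: B1 = 47166; w = 1; remainder = value at the root: -5*(1)^3 + 6*(1)^2 - 8*(1)^1 + 6 = (-5) + (6) + (-8) + (6) = -1; answer -1
Part 3: B2 = -1; m = 45; a(3) = -1*(-18) + 1*(49) - 1*(45) = 22; iterating: a(3)=22, a(4)=-89, a(5)=129, a(6)=-240, a(7)=458, a(8)=-827, a(9)=1525, a(10)=-2810, a(11)=5162, a(12)=-9497, a(13)=17469, a(14)=-32128, a(15)=59094; answer 59094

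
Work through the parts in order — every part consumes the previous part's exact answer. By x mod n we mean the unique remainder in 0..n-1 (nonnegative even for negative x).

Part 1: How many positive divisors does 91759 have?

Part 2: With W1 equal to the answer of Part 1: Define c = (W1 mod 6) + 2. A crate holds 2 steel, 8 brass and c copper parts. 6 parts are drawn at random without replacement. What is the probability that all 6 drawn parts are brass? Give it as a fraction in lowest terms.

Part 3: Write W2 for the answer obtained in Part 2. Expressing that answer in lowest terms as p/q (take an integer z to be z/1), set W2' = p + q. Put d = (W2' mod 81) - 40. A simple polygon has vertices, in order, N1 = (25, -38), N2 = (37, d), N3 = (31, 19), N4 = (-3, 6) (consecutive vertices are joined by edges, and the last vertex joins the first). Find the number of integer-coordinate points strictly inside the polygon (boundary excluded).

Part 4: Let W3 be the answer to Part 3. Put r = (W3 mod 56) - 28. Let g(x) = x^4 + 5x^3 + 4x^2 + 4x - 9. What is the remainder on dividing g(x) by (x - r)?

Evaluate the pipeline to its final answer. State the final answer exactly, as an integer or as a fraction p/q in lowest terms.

1751

Part 1: 91759 = 89 * 1031; number of divisors = (1+1) * (1+1) = 4; answer 4
Part 2: W1 = 4; c = 6; total draws C(16,6) = 8008; favorable C(8,6) = 28; P = 1/286; answer 1/286
Part 3: W2 = 1/286; threaded value p + q = 287; d = 4; cross terms: (25*4 - 37*-38)=1506, (37*19 - 31*4)=579, (31*6 - -3*19)=243, (-3*-38 - 25*6)=-36; twice the area = |2292| = 2292; area = 1146; boundary points = 6 + 3 + 1 + 4 = 14; strictly interior points = area - boundary/2 + 1 = 1140; answer 1140
Part 4: W3 = 1140; r = -8; remainder = value at the root: 1*(-8)^4 + 5*(-8)^3 + 4*(-8)^2 + 4*(-8)^1 - 9 = (4096) + (-2560) + (256) + (-32) + (-9) = 1751; answer 1751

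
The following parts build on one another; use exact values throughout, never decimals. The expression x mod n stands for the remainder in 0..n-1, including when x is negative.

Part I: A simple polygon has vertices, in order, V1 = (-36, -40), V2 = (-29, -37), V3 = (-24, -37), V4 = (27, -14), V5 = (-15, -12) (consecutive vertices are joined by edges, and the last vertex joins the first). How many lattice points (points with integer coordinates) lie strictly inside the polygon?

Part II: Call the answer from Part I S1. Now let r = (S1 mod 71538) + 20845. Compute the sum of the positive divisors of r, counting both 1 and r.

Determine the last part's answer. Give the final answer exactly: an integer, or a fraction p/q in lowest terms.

31070

Part I: cross terms: (-36*-37 - -29*-40)=172, (-29*-37 - -24*-37)=185, (-24*-14 - 27*-37)=1335, (27*-12 - -15*-14)=-534, (-15*-40 - -36*-12)=168; twice the area = |1326| = 1326; area = 663; boundary points = 1 + 5 + 1 + 2 + 7 = 16; strictly interior points = area - boundary/2 + 1 = 656; answer 656
Part II: S1 = 656; r = 21501; 21501 = 3^2 * 2389; sigma = (1 + 3 + 9) * (1 + 2389) = 13 * 2390 = 31070; answer 31070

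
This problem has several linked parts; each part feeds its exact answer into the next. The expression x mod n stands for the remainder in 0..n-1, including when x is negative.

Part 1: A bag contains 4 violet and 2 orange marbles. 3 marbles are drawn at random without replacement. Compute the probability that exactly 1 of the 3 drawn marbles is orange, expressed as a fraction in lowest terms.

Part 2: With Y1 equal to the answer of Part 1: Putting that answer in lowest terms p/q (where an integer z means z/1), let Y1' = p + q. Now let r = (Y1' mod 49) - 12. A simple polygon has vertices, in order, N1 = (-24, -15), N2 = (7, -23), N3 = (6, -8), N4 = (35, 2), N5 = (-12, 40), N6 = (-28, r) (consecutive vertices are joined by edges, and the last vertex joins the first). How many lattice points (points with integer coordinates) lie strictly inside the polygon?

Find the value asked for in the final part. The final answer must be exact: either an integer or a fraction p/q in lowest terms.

1970

Part 1: total draws C(6,3) = 20; favorable C(2,1)*C(4,2) = 12; P = 3/5; answer 3/5
Part 2: Y1 = 3/5; threaded value p + q = 8; r = -4; cross terms: (-24*-23 - 7*-15)=657, (7*-8 - 6*-23)=82, (6*2 - 35*-8)=292, (35*40 - -12*2)=1424, (-12*-4 - -28*40)=1168, (-28*-15 - -24*-4)=324; twice the area = |3947| = 3947; area = 3947/2; boundary points = 1 + 1 + 1 + 1 + 4 + 1 = 9; strictly interior points = area - boundary/2 + 1 = 1970; answer 1970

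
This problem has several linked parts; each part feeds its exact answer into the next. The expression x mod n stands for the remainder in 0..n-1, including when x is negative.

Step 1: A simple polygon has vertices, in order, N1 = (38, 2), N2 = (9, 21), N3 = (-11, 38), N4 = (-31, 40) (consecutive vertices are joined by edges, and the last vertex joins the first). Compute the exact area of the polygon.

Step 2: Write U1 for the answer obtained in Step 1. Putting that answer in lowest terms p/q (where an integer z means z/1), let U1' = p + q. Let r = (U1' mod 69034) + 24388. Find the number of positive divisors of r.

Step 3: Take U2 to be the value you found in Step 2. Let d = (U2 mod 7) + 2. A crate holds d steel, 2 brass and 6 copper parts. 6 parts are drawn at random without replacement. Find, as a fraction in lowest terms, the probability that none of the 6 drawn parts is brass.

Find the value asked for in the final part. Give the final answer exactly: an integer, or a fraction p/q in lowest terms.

4/13

Step 1: cross terms: (38*21 - 9*2)=780, (9*38 - -11*21)=573, (-11*40 - -31*38)=738, (-31*2 - 38*40)=-1582; twice the area = |509| = 509; area = 509/2; answer 509/2
Step 2: U1 = 509/2; threaded value p + q = 511; r = 24899; 24899 = 7 * 3557; number of divisors = (1+1) * (1+1) = 4; answer 4
Step 3: U2 = 4; d = 6; total draws C(14,6) = 3003; favorable C(12,6) = 924; P = 4/13; answer 4/13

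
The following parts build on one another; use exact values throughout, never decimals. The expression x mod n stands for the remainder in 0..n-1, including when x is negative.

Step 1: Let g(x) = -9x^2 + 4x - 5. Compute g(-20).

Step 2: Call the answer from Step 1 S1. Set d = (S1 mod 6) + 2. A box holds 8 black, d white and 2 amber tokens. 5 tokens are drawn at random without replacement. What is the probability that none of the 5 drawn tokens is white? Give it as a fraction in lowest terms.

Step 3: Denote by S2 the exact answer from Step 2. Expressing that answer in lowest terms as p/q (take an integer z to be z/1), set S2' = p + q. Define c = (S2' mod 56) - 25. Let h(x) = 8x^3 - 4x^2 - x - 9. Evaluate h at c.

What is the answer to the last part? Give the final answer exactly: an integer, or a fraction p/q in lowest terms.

Step 1: -9*(-20)^2 + 4*(-20)^1 - 5 = (-3600) + (-80) + (-5) = -3685; answer -3685
Step 2: S1 = -3685; d = 7; total draws C(17,5) = 6188; favorable C(10,5) = 252; P = 9/221; answer 9/221
Step 3: S2 = 9/221; threaded value p + q = 230; c = -19; 8*(-19)^3 - 4*(-19)^2 - 1*(-19)^1 - 9 = (-54872) + (-1444) + (19) + (-9) = -56306; answer -56306

-56306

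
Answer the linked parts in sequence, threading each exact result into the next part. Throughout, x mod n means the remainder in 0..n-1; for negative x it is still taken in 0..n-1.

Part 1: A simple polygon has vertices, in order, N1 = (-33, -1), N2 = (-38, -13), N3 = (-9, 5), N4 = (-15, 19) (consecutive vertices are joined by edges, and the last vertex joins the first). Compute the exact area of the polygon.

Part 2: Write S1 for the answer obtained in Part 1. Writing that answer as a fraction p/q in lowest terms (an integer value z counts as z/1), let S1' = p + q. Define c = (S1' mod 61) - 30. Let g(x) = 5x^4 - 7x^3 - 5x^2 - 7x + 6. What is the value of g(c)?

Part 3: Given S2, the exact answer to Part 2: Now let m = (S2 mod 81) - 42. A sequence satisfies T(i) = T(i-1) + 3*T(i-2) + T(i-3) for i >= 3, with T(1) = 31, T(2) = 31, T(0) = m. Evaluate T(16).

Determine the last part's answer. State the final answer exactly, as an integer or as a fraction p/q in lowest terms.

Part 1: cross terms: (-33*-13 - -38*-1)=391, (-38*5 - -9*-13)=-307, (-9*19 - -15*5)=-96, (-15*-1 - -33*19)=642; twice the area = |630| = 630; area = 315; answer 315
Part 2: S1 = 315; threaded value p + q = 316; c = -19; 5*(-19)^4 - 7*(-19)^3 - 5*(-19)^2 - 7*(-19)^1 + 6 = (651605) + (48013) + (-1805) + (133) + (6) = 697952; answer 697952
Part 3: S2 = 697952; m = 14; T(3) = 1*(31) + 3*(31) + 1*(14) = 138; iterating: T(3)=138, T(4)=262, T(5)=707, T(6)=1631, T(7)=4014, T(8)=9614, T(9)=23287, T(10)=56143, T(11)=135618, T(12)=327334, T(13)=790331, T(14)=1907951, T(15)=4606278, T(16)=11120462; answer 11120462

11120462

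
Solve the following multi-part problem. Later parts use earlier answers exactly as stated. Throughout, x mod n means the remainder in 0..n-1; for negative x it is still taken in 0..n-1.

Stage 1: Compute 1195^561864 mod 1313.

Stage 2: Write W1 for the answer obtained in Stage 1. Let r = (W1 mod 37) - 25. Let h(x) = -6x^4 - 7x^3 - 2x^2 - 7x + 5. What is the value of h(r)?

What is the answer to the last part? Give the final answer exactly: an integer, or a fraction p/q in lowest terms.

-211577

Stage 1: squarings mod 1313: 1195^1=1195, 1195^2=794, 1195^4=196, 1195^8=339, 1195^16=690, 1195^32=794, 1195^64=196, 1195^128=339, 1195^256=690, 1195^512=794, 1195^1024=196, 1195^2048=339, 1195^4096=690, 1195^8192=794, 1195^16384=196, 1195^32768=339, 1195^65536=690, 1195^131072=794, 1195^262144=196, 1195^524288=339; 1195^561864 = 1195^8 * 1195^64 * 1195^128 * 1195^512 * 1195^4096 * 1195^32768 * 1195^524288 = 196 (mod 1313); answer 196
Stage 2: W1 = 196; r = -14; -6*(-14)^4 - 7*(-14)^3 - 2*(-14)^2 - 7*(-14)^1 + 5 = (-230496) + (19208) + (-392) + (98) + (5) = -211577; answer -211577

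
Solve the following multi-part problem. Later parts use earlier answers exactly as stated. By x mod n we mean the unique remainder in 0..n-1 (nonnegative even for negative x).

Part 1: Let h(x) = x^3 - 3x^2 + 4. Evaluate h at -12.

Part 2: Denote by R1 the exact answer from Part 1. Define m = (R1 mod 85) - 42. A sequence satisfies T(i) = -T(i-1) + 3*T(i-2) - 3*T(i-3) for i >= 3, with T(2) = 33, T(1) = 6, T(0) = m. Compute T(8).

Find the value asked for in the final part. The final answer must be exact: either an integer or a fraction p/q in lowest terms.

6432

Part 1: 1*(-12)^3 - 3*(-12)^2 + 4 = (-1728) + (-432) + (4) = -2156; answer -2156
Part 2: R1 = -2156; m = 12; T(3) = -1*(33) + 3*(6) - 3*(12) = -51; iterating: T(3)=-51, T(4)=132, T(5)=-384, T(6)=933, T(7)=-2481, T(8)=6432; answer 6432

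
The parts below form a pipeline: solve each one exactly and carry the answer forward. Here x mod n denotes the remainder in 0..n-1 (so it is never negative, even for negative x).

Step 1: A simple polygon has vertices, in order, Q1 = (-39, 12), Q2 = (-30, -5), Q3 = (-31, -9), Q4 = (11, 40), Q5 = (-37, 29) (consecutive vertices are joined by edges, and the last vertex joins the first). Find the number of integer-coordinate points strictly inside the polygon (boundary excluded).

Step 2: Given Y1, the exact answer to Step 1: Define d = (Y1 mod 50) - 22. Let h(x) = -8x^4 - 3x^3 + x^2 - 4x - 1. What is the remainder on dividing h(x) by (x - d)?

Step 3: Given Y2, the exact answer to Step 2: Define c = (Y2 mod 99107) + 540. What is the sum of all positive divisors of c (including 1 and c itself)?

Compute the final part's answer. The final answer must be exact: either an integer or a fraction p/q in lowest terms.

138336

Step 1: cross terms: (-39*-5 - -30*12)=555, (-30*-9 - -31*-5)=115, (-31*40 - 11*-9)=-1141, (11*29 - -37*40)=1799, (-37*12 - -39*29)=687; twice the area = |2015| = 2015; area = 2015/2; boundary points = 1 + 1 + 7 + 1 + 1 = 11; strictly interior points = area - boundary/2 + 1 = 1003; answer 1003
Step 2: Y1 = 1003; d = -19; remainder = value at the root: -8*(-19)^4 - 3*(-19)^3 + 1*(-19)^2 - 4*(-19)^1 - 1 = (-1042568) + (20577) + (361) + (76) + (-1) = -1021555; answer -1021555
Step 3: Y2 = -1021555; c = 69162; 69162 = 2 * 3 * 11527; sigma = (1 + 2) * (1 + 3) * (1 + 11527) = 3 * 4 * 11528 = 138336; answer 138336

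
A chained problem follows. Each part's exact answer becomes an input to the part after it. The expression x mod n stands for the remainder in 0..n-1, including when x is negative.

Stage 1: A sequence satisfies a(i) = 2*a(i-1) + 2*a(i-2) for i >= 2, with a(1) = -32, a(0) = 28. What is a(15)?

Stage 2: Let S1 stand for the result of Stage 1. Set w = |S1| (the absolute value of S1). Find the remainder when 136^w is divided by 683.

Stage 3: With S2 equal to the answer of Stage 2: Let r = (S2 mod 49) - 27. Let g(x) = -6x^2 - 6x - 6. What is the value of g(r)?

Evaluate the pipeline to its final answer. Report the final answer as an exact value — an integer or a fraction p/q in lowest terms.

Stage 1: a(2) = 2*(-32) + 2*(28) = -8; iterating: a(2)=-8, a(3)=-80, a(4)=-176, a(5)=-512, a(6)=-1376, a(7)=-3776, a(8)=-10304, a(9)=-28160, a(10)=-76928, a(11)=-210176, a(12)=-574208, a(13)=-1568768, a(14)=-4285952, a(15)=-11709440; answer -11709440
Stage 2: S1 = -11709440; w = 11709440; squarings mod 683: 136^1=136, 136^2=55, 136^4=293, 136^8=474, 136^16=652, 136^32=278, 136^64=105, 136^128=97, 136^256=530, 136^512=187, 136^1024=136, 136^2048=55, 136^4096=293, 136^8192=474, 136^16384=652, 136^32768=278, 136^65536=105, 136^131072=97, 136^262144=530, 136^524288=187, 136^1048576=136, 136^2097152=55, 136^4194304=293, 136^8388608=474; 136^11709440 = 136^1024 * 136^2048 * 136^8192 * 136^32768 * 136^131072 * 136^1048576 * 136^2097152 * 136^8388608 = 235 (mod 683); answer 235
Stage 3: S2 = 235; r = 12; -6*(12)^2 - 6*(12)^1 - 6 = (-864) + (-72) + (-6) = -942; answer -942

-942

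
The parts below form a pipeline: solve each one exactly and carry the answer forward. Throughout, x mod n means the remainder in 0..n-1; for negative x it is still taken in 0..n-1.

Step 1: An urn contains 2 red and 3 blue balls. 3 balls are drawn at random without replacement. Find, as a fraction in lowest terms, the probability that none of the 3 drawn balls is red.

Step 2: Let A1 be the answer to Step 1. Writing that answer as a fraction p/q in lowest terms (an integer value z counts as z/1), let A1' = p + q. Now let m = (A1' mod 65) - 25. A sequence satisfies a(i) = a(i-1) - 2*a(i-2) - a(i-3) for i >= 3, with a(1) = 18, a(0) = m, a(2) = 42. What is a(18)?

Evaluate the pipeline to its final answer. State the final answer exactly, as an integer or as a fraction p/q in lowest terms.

Step 1: total draws C(5,3) = 10; favorable C(3,3) = 1; P = 1/10; answer 1/10
Step 2: A1 = 1/10; threaded value p + q = 11; m = -14; a(3) = 1*(42) - 2*(18) - 1*(-14) = 20; iterating: a(3)=20, a(4)=-82, a(5)=-164, a(6)=-20, a(7)=390, a(8)=594, a(9)=-166, a(10)=-1744, a(11)=-2006, a(12)=1648, a(13)=7404, a(14)=6114, a(15)=-10342, a(16)=-29974, a(17)=-15404, a(18)=54886; answer 54886

54886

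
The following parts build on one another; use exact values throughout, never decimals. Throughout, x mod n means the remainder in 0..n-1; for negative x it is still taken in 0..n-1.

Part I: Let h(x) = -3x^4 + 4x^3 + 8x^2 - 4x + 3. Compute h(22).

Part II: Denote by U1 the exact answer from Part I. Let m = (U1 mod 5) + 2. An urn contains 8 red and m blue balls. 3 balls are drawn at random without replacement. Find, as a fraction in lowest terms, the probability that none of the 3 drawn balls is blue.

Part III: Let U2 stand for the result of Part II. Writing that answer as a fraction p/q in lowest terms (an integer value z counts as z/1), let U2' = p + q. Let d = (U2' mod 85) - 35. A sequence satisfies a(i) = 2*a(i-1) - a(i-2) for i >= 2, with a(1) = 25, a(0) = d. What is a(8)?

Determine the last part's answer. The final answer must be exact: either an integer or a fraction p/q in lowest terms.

Part I: -3*(22)^4 + 4*(22)^3 + 8*(22)^2 - 4*(22)^1 + 3 = (-702768) + (42592) + (3872) + (-88) + (3) = -656389; answer -656389
Part II: U1 = -656389; m = 3; total draws C(11,3) = 165; favorable C(8,3) = 56; P = 56/165; answer 56/165
Part III: U2 = 56/165; threaded value p + q = 221; d = 16; a(2) = 2*(25) - 1*(16) = 34; iterating: a(2)=34, a(3)=43, a(4)=52, a(5)=61, a(6)=70, a(7)=79, a(8)=88; answer 88

88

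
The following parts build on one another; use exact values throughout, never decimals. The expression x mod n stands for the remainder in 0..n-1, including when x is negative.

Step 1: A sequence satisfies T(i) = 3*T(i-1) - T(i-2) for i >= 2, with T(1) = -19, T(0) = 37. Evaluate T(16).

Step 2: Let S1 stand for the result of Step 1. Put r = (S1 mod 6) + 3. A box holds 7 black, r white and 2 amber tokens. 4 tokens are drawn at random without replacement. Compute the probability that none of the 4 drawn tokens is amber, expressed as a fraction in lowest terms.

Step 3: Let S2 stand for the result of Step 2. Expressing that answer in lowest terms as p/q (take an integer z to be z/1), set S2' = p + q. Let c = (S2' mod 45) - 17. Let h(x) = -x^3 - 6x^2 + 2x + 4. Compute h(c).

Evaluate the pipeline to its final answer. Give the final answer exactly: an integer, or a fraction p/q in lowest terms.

Step 1: T(2) = 3*(-19) - 1*(37) = -94; iterating: T(2)=-94, T(3)=-263, T(4)=-695, T(5)=-1822, T(6)=-4771, T(7)=-12491, T(8)=-32702, T(9)=-85615, T(10)=-224143, T(11)=-586814, T(12)=-1536299, T(13)=-4022083, T(14)=-10529950, T(15)=-27567767, T(16)=-72173351; answer -72173351
Step 2: S1 = -72173351; r = 4; total draws C(13,4) = 715; favorable C(11,4) = 330; P = 6/13; answer 6/13
Step 3: S2 = 6/13; threaded value p + q = 19; c = 2; -1*(2)^3 - 6*(2)^2 + 2*(2)^1 + 4 = (-8) + (-24) + (4) + (4) = -24; answer -24

-24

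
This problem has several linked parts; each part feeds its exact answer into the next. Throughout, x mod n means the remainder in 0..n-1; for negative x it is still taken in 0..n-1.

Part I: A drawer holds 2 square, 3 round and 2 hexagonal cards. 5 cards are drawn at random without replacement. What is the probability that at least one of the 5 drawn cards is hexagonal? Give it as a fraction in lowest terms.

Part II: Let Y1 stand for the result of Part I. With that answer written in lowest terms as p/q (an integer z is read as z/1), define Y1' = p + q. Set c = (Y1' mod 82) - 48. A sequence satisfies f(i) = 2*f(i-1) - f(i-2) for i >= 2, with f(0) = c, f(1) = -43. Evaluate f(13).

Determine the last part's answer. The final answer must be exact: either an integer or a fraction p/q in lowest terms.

Part I: total draws C(7,5) = 21; complement C(5,5) = 1; favorable 21 - 1 = 20; P = 20/21; answer 20/21
Part II: Y1 = 20/21; threaded value p + q = 41; c = -7; f(2) = 2*(-43) - 1*(-7) = -79; iterating: f(2)=-79, f(3)=-115, f(4)=-151, f(5)=-187, f(6)=-223, f(7)=-259, f(8)=-295, f(9)=-331, f(10)=-367, f(11)=-403, f(12)=-439, f(13)=-475; answer -475

-475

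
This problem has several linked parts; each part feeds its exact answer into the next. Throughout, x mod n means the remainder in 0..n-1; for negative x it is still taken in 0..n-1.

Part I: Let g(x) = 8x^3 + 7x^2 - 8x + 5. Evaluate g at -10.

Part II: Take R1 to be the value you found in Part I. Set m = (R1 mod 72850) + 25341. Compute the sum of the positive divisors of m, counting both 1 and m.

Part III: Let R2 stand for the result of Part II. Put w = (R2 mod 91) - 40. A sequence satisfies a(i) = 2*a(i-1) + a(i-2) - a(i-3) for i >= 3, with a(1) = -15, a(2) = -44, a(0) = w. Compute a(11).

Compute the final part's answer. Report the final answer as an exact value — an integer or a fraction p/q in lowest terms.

-96155

Part I: 8*(-10)^3 + 7*(-10)^2 - 8*(-10)^1 + 5 = (-8000) + (700) + (80) + (5) = -7215; answer -7215
Part II: R1 = -7215; m = 90976; 90976 = 2^5 * 2843; sigma = (1 + 2 + 4 + 8 + 16 + 32) * (1 + 2843) = 63 * 2844 = 179172; answer 179172
Part III: R2 = 179172; w = 44; a(3) = 2*(-44) + 1*(-15) - 1*(44) = -147; iterating: a(3)=-147, a(4)=-323, a(5)=-749, a(6)=-1674, a(7)=-3774, a(8)=-8473, a(9)=-19046, a(10)=-42791, a(11)=-96155; answer -96155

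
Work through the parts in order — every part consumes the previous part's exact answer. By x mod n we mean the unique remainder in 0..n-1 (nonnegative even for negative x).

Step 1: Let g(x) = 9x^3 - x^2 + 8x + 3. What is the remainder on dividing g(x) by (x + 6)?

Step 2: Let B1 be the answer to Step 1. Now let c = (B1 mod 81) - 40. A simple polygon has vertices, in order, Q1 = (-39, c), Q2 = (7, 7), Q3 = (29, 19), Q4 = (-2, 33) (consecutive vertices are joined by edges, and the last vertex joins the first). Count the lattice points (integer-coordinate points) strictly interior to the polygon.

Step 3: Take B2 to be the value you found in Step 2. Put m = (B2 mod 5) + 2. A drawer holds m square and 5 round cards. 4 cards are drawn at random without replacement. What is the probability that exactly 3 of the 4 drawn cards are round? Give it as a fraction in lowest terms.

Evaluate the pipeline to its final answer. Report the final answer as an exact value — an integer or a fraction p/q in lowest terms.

Step 1: remainder = value at the root: 9*(-6)^3 - 1*(-6)^2 + 8*(-6)^1 + 3 = (-1944) + (-36) + (-48) + (3) = -2025; answer -2025
Step 2: B1 = -2025; c = -40; cross terms: (-39*7 - 7*-40)=7, (7*19 - 29*7)=-70, (29*33 - -2*19)=995, (-2*-40 - -39*33)=1367; twice the area = |2299| = 2299; area = 2299/2; boundary points = 1 + 2 + 1 + 1 = 5; strictly interior points = area - boundary/2 + 1 = 1148; answer 1148
Step 3: B2 = 1148; m = 5; total draws C(10,4) = 210; favorable C(5,3)*C(5,1) = 50; P = 5/21; answer 5/21

5/21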